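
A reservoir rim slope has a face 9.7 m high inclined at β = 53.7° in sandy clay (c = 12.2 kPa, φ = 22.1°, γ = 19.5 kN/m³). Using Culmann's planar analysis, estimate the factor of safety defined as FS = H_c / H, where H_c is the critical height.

FS = 1.30

H_c = (4c/γ) · sinβ cosφ / [1 − cos(β − φ)]
    = (4·12.2/19.5) · sin53.7°·cos22.1° / [1 − cos31.6°]
    = 2.503 · 0.7467 / 0.1483 = 12.60 m
FS = H_c / H = 12.60 / 9.7 = 1.299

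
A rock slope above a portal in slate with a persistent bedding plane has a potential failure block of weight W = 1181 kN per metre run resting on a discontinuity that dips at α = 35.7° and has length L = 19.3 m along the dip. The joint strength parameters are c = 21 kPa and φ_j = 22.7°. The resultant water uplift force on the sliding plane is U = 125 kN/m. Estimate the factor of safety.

FS = 1.09

Resolving the block weight along and normal to the plane and applying the Mohr–Coulomb strength on the joint:
N' = W cosα − U = 1181·cos35.7° − 125 = 834.1 kN/m
Driving force T = W sinα = 1181·sin35.7° = 689.2 kN/m
Resisting force R = c·L + N'·tanφ_j = 21·19.3 + 834.1·tan22.7° = 405.3 + 348.9 = 754.2 kN/m
FS = R / T = 754.2 / 689.2 = 1.094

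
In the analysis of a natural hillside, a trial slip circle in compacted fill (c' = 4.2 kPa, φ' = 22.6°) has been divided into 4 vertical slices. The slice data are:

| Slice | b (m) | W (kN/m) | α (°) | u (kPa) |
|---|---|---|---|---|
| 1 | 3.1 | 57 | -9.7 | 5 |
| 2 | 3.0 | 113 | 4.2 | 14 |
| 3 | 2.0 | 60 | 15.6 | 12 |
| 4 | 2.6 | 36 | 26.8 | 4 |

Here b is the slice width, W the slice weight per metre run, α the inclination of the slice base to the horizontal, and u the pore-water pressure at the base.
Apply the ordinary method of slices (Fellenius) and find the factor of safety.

Ordinary method of slices: FS = Σ[c'·Δl_i + (W_i cosα_i − u_i·Δl_i)·tanφ'] / Σ W_i sinα_i, with Δl_i = b_i / cosα_i.
Slice 1: Δl = 3.1/cos(-9.7°) = 3.145 m; N'_1 = 57·cos(-9.7°) − 5·3.145 = 40.5; c'Δl = 13.21; W sinα = -9.6
Slice 2: Δl = 3.0/cos4.2° = 3.008 m; N'_2 = 113·cos4.2° − 14·3.008 = 70.6; c'Δl = 12.63; W sinα = 8.3
Slice 3: Δl = 2.0/cos15.6° = 2.076 m; N'_3 = 60·cos15.6° − 12·2.076 = 32.9; c'Δl = 8.72; W sinα = 16.1
Slice 4: Δl = 2.6/cos26.8° = 2.913 m; N'_4 = 36·cos26.8° − 4·2.913 = 20.5; c'Δl = 12.23; W sinα = 16.2
Σc'Δl = 46.8 kN/m; ΣN' = 164.4 kN/m; ΣW sinα = 31.0 kN/m
Resisting = 46.8 + 164.4·tan22.6° = 46.8 + 68.4 = 115.2 kN/m
FS = 115.2 / 31.0 = 3.712

FS = 3.71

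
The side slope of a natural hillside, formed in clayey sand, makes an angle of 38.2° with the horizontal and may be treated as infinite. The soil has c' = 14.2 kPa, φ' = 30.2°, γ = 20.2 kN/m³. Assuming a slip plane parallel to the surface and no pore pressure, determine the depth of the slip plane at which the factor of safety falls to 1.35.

z = 2.37 m

Setting FS = 1.35 in FS = [c' + γz cos²β tanφ'] / [γz sinβ cosβ] and solving for z:
z = c' / [γ cosβ (FS·sinβ − cosβ·tanφ')]
  = 14.2 / [20.2·cos38.2°·(1.35·sin38.2° − cos38.2°·tan30.2°)]
  = 14.2 / [20.2·0.7859·(1.35·0.6184 − 0.7859·0.5820)]
  = 14.2 / 5.9921 = 2.370 m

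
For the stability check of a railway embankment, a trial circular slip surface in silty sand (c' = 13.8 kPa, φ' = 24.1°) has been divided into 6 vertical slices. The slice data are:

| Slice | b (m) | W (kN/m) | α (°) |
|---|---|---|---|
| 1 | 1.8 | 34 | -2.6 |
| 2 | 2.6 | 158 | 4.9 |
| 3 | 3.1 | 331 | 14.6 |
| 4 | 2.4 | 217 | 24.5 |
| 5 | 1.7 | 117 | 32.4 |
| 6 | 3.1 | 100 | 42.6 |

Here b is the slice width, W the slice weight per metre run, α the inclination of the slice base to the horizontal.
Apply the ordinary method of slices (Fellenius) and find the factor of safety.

Ordinary method of slices: FS = Σ[c'·Δl_i + (W_i cosα_i)·tanφ'] / Σ W_i sinα_i, with Δl_i = b_i / cosα_i.
Slice 1: Δl = 1.8/cos(-2.6°) = 1.802 m; N'_1 = 34·cos(-2.6°) = 34.0; c'Δl = 24.87; W sinα = -1.5
Slice 2: Δl = 2.6/cos4.9° = 2.610 m; N'_2 = 158·cos4.9° = 157.4; c'Δl = 36.01; W sinα = 13.5
Slice 3: Δl = 3.1/cos14.6° = 3.203 m; N'_3 = 331·cos14.6° = 320.3; c'Δl = 44.21; W sinα = 83.4
Slice 4: Δl = 2.4/cos24.5° = 2.637 m; N'_4 = 217·cos24.5° = 197.5; c'Δl = 36.40; W sinα = 90.0
Slice 5: Δl = 1.7/cos32.4° = 2.013 m; N'_5 = 117·cos32.4° = 98.8; c'Δl = 27.79; W sinα = 62.7
Slice 6: Δl = 3.1/cos42.6° = 4.211 m; N'_6 = 100·cos42.6° = 73.6; c'Δl = 58.12; W sinα = 67.7
Σc'Δl = 227.4 kN/m; ΣN' = 881.6 kN/m; ΣW sinα = 315.8 kN/m
Resisting = 227.4 + 881.6·tan24.1° = 227.4 + 394.3 = 621.7 kN/m
FS = 621.7 / 315.8 = 1.969

FS = 1.97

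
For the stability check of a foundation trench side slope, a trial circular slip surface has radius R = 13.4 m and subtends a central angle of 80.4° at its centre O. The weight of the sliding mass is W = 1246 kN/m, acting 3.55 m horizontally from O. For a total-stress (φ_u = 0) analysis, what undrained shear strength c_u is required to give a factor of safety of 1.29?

c_u = 22.6 kPa

FS = c_u·L_a·R / (W·d), so c_u = FS·W·d / (L_a·R).
Arc length L_a = R·θ = 13.4·(80.4°·π/180) = 13.4·1.4032 = 18.80 m
c_u = 1.29·1246·3.55 / (18.80·13.4) = 5706.1 / 251.97 = 22.65 kPa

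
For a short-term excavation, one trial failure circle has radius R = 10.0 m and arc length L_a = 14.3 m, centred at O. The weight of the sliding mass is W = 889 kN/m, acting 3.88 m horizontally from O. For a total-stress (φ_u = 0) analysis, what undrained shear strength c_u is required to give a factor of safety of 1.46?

c_u = 35.2 kPa

FS = c_u·L_a·R / (W·d), so c_u = FS·W·d / (L_a·R).
c_u = 1.46·889·3.88 / (14.30·10.0) = 5036.0 / 143.00 = 35.22 kPa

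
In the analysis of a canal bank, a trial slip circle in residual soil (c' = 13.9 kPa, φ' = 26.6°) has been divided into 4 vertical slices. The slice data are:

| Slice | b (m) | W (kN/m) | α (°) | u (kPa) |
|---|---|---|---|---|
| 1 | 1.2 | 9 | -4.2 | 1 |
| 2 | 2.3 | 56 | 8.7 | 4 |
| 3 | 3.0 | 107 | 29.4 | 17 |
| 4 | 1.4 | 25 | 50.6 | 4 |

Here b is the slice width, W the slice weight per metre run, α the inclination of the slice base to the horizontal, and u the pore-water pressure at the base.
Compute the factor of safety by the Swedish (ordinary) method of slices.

FS = 2.20

Ordinary method of slices: FS = Σ[c'·Δl_i + (W_i cosα_i − u_i·Δl_i)·tanφ'] / Σ W_i sinα_i, with Δl_i = b_i / cosα_i.
Slice 1: Δl = 1.2/cos(-4.2°) = 1.203 m; N'_1 = 9·cos(-4.2°) − 1·1.203 = 7.8; c'Δl = 16.72; W sinα = -0.7
Slice 2: Δl = 2.3/cos8.7° = 2.327 m; N'_2 = 56·cos8.7° − 4·2.327 = 46.0; c'Δl = 32.34; W sinα = 8.5
Slice 3: Δl = 3.0/cos29.4° = 3.443 m; N'_3 = 107·cos29.4° − 17·3.443 = 34.7; c'Δl = 47.86; W sinα = 52.5
Slice 4: Δl = 1.4/cos50.6° = 2.206 m; N'_4 = 25·cos50.6° − 4·2.206 = 7.0; c'Δl = 30.66; W sinα = 19.3
Σc'Δl = 127.6 kN/m; ΣN' = 95.5 kN/m; ΣW sinα = 79.7 kN/m
Resisting = 127.6 + 95.5·tan26.6° = 127.6 + 47.8 = 175.4 kN/m
FS = 175.4 / 79.7 = 2.202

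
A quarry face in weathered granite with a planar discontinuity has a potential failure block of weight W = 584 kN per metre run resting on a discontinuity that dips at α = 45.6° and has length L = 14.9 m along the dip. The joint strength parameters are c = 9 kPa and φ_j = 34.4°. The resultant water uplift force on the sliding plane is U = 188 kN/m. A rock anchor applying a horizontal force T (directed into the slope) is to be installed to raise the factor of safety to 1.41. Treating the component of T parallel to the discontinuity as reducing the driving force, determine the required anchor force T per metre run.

Resolving forces along and normal to the sliding plane, with the horizontal anchor force T adding T·sinα to the effective normal force and T·cosα acting up the plane against the driving force:
FS = [cL + (W cosα − U + T sinα) tanφ_j] / [W sinα − T cosα]
Without the anchor: N' = 220.6 kN/m, driving T_d = 417.3 kN/m, resisting R = 9·14.9 + 220.6·tan34.4° = 285.2 kN/m, FS = 0.68.
Setting FS = 1.41 and solving for T:
1.41·(417.3 − T cos45.6°) = 285.2 + T sin45.6°·tan34.4°
T·(sin45.6°·tan34.4° + 1.41·cos45.6°) = 1.41·417.3 − 285.2
T·(0.7145·0.6847 + 1.41·0.6997) = 588.3 − 285.2 = 303.2
T·1.4757 = 303.2
T = 205.4 kN/m

T = 205 kN/m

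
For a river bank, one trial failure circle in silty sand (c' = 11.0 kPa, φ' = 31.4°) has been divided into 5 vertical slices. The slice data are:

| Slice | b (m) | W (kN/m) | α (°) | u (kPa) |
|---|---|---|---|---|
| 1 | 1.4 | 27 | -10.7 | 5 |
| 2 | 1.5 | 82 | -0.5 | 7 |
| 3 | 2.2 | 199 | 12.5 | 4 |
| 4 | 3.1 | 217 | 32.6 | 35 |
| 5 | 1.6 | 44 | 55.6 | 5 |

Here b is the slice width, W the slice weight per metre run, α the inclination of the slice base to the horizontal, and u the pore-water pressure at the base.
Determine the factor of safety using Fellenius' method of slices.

Ordinary method of slices: FS = Σ[c'·Δl_i + (W_i cosα_i − u_i·Δl_i)·tanφ'] / Σ W_i sinα_i, with Δl_i = b_i / cosα_i.
Slice 1: Δl = 1.4/cos(-10.7°) = 1.425 m; N'_1 = 27·cos(-10.7°) − 5·1.425 = 19.4; c'Δl = 15.67; W sinα = -5.0
Slice 2: Δl = 1.5/cos(-0.5°) = 1.500 m; N'_2 = 82·cos(-0.5°) − 7·1.500 = 71.5; c'Δl = 16.50; W sinα = -0.7
Slice 3: Δl = 2.2/cos12.5° = 2.253 m; N'_3 = 199·cos12.5° − 4·2.253 = 185.3; c'Δl = 24.79; W sinα = 43.1
Slice 4: Δl = 3.1/cos32.6° = 3.680 m; N'_4 = 217·cos32.6° − 35·3.680 = 54.0; c'Δl = 40.48; W sinα = 116.9
Slice 5: Δl = 1.6/cos55.6° = 2.832 m; N'_5 = 44·cos55.6° − 5·2.832 = 10.7; c'Δl = 31.15; W sinα = 36.3
Σc'Δl = 128.6 kN/m; ΣN' = 340.9 kN/m; ΣW sinα = 190.6 kN/m
Resisting = 128.6 + 340.9·tan31.4° = 128.6 + 208.1 = 336.7 kN/m
FS = 336.7 / 190.6 = 1.767

FS = 1.77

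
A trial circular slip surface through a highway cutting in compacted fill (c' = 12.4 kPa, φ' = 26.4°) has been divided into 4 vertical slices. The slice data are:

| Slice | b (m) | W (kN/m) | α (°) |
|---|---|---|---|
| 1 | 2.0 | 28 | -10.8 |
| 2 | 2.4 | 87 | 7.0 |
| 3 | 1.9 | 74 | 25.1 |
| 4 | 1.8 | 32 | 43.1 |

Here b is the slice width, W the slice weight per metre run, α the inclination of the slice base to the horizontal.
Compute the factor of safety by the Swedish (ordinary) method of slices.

Ordinary method of slices: FS = Σ[c'·Δl_i + (W_i cosα_i)·tanφ'] / Σ W_i sinα_i, with Δl_i = b_i / cosα_i.
Slice 1: Δl = 2.0/cos(-10.8°) = 2.036 m; N'_1 = 28·cos(-10.8°) = 27.5; c'Δl = 25.25; W sinα = -5.2
Slice 2: Δl = 2.4/cos7.0° = 2.418 m; N'_2 = 87·cos7.0° = 86.4; c'Δl = 29.98; W sinα = 10.6
Slice 3: Δl = 1.9/cos25.1° = 2.098 m; N'_3 = 74·cos25.1° = 67.0; c'Δl = 26.02; W sinα = 31.4
Slice 4: Δl = 1.8/cos43.1° = 2.465 m; N'_4 = 32·cos43.1° = 23.4; c'Δl = 30.57; W sinα = 21.9
Σc'Δl = 111.8 kN/m; ΣN' = 204.2 kN/m; ΣW sinα = 58.6 kN/m
Resisting = 111.8 + 204.2·tan26.4° = 111.8 + 101.4 = 213.2 kN/m
FS = 213.2 / 58.6 = 3.637

FS = 3.64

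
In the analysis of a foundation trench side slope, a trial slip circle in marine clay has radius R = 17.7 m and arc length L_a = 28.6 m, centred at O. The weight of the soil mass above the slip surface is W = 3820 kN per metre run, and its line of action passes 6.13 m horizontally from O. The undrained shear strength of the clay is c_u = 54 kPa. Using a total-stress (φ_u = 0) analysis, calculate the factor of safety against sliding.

FS = 1.17

Taking moments about the centre O, the resisting moment is provided by the undrained shear strength acting along the arc:
M_R = c_u·L_a·R = 54·28.60·17.7 = 27335.9 kN·m/m
M_D = W·d = 3820·6.13 = 23416.6 kN·m/m
FS = M_R / M_D = 27335.9 / 23416.6 = 1.167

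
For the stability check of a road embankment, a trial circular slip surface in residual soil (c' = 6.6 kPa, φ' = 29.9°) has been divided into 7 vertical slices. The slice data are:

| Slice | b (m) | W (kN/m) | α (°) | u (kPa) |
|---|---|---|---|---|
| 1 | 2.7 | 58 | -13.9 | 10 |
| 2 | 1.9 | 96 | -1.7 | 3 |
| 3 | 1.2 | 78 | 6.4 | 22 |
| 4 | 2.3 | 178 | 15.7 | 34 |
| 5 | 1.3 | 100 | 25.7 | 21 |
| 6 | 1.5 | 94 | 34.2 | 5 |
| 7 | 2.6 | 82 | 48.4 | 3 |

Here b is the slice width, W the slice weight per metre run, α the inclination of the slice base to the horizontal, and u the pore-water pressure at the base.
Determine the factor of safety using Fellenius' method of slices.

Ordinary method of slices: FS = Σ[c'·Δl_i + (W_i cosα_i − u_i·Δl_i)·tanφ'] / Σ W_i sinα_i, with Δl_i = b_i / cosα_i.
Slice 1: Δl = 2.7/cos(-13.9°) = 2.781 m; N'_1 = 58·cos(-13.9°) − 10·2.781 = 28.5; c'Δl = 18.36; W sinα = -13.9
Slice 2: Δl = 1.9/cos(-1.7°) = 1.901 m; N'_2 = 96·cos(-1.7°) − 3·1.901 = 90.3; c'Δl = 12.55; W sinα = -2.8
Slice 3: Δl = 1.2/cos6.4° = 1.208 m; N'_3 = 78·cos6.4° − 22·1.208 = 50.9; c'Δl = 7.97; W sinα = 8.7
Slice 4: Δl = 2.3/cos15.7° = 2.389 m; N'_4 = 178·cos15.7° − 34·2.389 = 90.1; c'Δl = 15.77; W sinα = 48.2
Slice 5: Δl = 1.3/cos25.7° = 1.443 m; N'_5 = 100·cos25.7° − 21·1.443 = 59.8; c'Δl = 9.52; W sinα = 43.4
Slice 6: Δl = 1.5/cos34.2° = 1.814 m; N'_6 = 94·cos34.2° − 5·1.814 = 68.7; c'Δl = 11.97; W sinα = 52.8
Slice 7: Δl = 2.6/cos48.4° = 3.916 m; N'_7 = 82·cos48.4° − 3·3.916 = 42.7; c'Δl = 25.85; W sinα = 61.3
Σc'Δl = 102.0 kN/m; ΣN' = 431.0 kN/m; ΣW sinα = 197.6 kN/m
Resisting = 102.0 + 431.0·tan29.9° = 102.0 + 247.8 = 349.8 kN/m
FS = 349.8 / 197.6 = 1.770

FS = 1.77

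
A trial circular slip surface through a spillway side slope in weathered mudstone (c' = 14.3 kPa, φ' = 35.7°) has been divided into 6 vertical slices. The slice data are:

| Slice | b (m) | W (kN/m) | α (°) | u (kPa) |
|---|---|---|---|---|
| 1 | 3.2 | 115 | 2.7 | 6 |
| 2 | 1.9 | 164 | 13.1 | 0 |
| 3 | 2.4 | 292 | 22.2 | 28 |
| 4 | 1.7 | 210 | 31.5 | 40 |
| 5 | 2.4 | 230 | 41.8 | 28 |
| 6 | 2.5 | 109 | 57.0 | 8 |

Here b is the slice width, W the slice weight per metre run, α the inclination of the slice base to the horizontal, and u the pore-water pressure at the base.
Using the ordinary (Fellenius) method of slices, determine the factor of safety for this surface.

FS = 1.42

Ordinary method of slices: FS = Σ[c'·Δl_i + (W_i cosα_i − u_i·Δl_i)·tanφ'] / Σ W_i sinα_i, with Δl_i = b_i / cosα_i.
Slice 1: Δl = 3.2/cos2.7° = 3.204 m; N'_1 = 115·cos2.7° − 6·3.204 = 95.7; c'Δl = 45.81; W sinα = 5.4
Slice 2: Δl = 1.9/cos13.1° = 1.951 m; N'_2 = 164·cos13.1° − 0·1.951 = 159.7; c'Δl = 27.90; W sinα = 37.2
Slice 3: Δl = 2.4/cos22.2° = 2.592 m; N'_3 = 292·cos22.2° − 28·2.592 = 197.8; c'Δl = 37.07; W sinα = 110.3
Slice 4: Δl = 1.7/cos31.5° = 1.994 m; N'_4 = 210·cos31.5° − 40·1.994 = 99.3; c'Δl = 28.51; W sinα = 109.7
Slice 5: Δl = 2.4/cos41.8° = 3.219 m; N'_5 = 230·cos41.8° − 28·3.219 = 81.3; c'Δl = 46.04; W sinα = 153.3
Slice 6: Δl = 2.5/cos57.0° = 4.590 m; N'_6 = 109·cos57.0° − 8·4.590 = 22.6; c'Δl = 65.64; W sinα = 91.4
Σc'Δl = 251.0 kN/m; ΣN' = 656.4 kN/m; ΣW sinα = 507.4 kN/m
Resisting = 251.0 + 656.4·tan35.7° = 251.0 + 471.7 = 722.6 kN/m
FS = 722.6 / 507.4 = 1.424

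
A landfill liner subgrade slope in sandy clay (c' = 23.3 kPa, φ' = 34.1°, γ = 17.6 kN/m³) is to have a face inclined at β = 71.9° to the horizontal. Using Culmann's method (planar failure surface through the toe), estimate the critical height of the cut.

H_c = 19.86 m

Culmann's analysis gives the critical failure plane at α_cr = (β + φ')/2 = (71.9 + 34.1)/2 = 53.0°, and the critical height
H_c = (4c'/γ) · sinβ cosφ' / [1 − cos(β − φ')]
    = (4·23.3/17.6) · sin71.9°·cos34.1° / [1 − cos(37.8°)]
    = 5.295 · 0.9505·0.8281 / [1 − 0.7902]
    = 5.295 · 0.7871 / 0.2098
    = 19.86 m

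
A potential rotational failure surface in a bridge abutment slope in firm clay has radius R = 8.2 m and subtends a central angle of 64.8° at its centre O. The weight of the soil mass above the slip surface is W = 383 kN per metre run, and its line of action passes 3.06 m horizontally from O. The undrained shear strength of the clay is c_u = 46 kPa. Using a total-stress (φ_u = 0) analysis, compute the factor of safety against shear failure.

FS = 2.98

Taking moments about the centre O, the resisting moment is provided by the undrained shear strength acting along the arc:
Arc length L_a = R·θ = 8.2·(64.8°·π/180) = 8.2·1.1310 = 9.27 m
M_R = c_u·L_a·R = 46·9.27·8.2 = 3498.1 kN·m/m
M_D = W·d = 383·3.06 = 1172.0 kN·m/m
FS = M_R / M_D = 3498.1 / 1172.0 = 2.985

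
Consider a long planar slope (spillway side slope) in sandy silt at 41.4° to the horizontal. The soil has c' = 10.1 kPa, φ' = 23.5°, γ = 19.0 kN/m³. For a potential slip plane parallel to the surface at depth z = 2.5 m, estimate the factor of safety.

For an infinite slope with a slip plane parallel to the surface (no pore pressure): FS = [c' + γz cos²β tanφ'] / [γz sinβ cosβ].
γz = 19.0·2.5 = 47.50 kN/m²
Numerator = 10.1 + 47.50·cos²41.4°·tan23.5° = 10.1 + 47.50·0.5627·0.4348 = 21.721 kPa
Denominator = 47.50·sin41.4°·cos41.4° = 47.50·0.6613·0.7501 = 23.563 kPa
FS = 21.721 / 23.563 = 0.922

FS = 0.92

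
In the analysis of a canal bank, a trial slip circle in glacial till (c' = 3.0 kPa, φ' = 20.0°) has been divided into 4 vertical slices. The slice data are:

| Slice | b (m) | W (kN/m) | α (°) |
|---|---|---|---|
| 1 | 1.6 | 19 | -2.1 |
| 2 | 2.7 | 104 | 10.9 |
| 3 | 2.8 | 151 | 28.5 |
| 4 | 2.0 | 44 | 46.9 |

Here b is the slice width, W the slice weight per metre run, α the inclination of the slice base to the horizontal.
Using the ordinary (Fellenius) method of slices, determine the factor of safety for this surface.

FS = 1.09

Ordinary method of slices: FS = Σ[c'·Δl_i + (W_i cosα_i)·tanφ'] / Σ W_i sinα_i, with Δl_i = b_i / cosα_i.
Slice 1: Δl = 1.6/cos(-2.1°) = 1.601 m; N'_1 = 19·cos(-2.1°) = 19.0; c'Δl = 4.80; W sinα = -0.7
Slice 2: Δl = 2.7/cos10.9° = 2.750 m; N'_2 = 104·cos10.9° = 102.1; c'Δl = 8.25; W sinα = 19.7
Slice 3: Δl = 2.8/cos28.5° = 3.186 m; N'_3 = 151·cos28.5° = 132.7; c'Δl = 9.56; W sinα = 72.1
Slice 4: Δl = 2.0/cos46.9° = 2.927 m; N'_4 = 44·cos46.9° = 30.1; c'Δl = 8.78; W sinα = 32.1
Σc'Δl = 31.4 kN/m; ΣN' = 283.9 kN/m; ΣW sinα = 123.1 kN/m
Resisting = 31.4 + 283.9·tan20.0° = 31.4 + 103.3 = 134.7 kN/m
FS = 134.7 / 123.1 = 1.094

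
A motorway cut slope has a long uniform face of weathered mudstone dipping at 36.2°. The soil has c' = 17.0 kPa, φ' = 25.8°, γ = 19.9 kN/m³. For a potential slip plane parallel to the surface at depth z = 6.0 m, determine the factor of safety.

FS = 0.96

For an infinite slope with a slip plane parallel to the surface (no pore pressure): FS = [c' + γz cos²β tanφ'] / [γz sinβ cosβ].
γz = 19.9·6.0 = 119.40 kN/m²
Numerator = 17.0 + 119.40·cos²36.2°·tan25.8° = 17.0 + 119.40·0.6512·0.4834 = 54.587 kPa
Denominator = 119.40·sin36.2°·cos36.2° = 119.40·0.5906·0.8070 = 56.905 kPa
FS = 54.587 / 56.905 = 0.959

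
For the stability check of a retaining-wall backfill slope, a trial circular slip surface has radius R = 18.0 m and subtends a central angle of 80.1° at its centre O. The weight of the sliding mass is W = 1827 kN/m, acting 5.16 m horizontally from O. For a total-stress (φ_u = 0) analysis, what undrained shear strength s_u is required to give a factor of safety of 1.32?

FS = s_u·L_a·R / (W·d), so s_u = FS·W·d / (L_a·R).
Arc length L_a = R·θ = 18.0·(80.1°·π/180) = 18.0·1.3980 = 25.16 m
s_u = 1.32·1827·5.16 / (25.16·18.0) = 12444.1 / 452.95 = 27.47 kPa

s_u = 27.5 kPa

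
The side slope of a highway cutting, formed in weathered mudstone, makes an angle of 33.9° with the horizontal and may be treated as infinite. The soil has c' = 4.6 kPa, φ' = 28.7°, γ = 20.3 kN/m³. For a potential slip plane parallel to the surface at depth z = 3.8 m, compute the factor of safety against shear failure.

For an infinite slope with a slip plane parallel to the surface (no pore pressure): FS = [c' + γz cos²β tanφ'] / [γz sinβ cosβ].
γz = 20.3·3.8 = 77.14 kN/m²
Numerator = 4.6 + 77.14·cos²33.9°·tan28.7° = 4.6 + 77.14·0.6889·0.5475 = 33.695 kPa
Denominator = 77.14·sin33.9°·cos33.9° = 77.14·0.5577·0.8300 = 35.711 kPa
FS = 33.695 / 35.711 = 0.944

FS = 0.94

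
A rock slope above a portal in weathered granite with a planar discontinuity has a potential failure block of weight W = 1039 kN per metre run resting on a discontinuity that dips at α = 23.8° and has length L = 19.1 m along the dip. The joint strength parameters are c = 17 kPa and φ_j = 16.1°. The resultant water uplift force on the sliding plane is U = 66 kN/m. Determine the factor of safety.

FS = 1.38

Resolving the block weight along and normal to the plane and applying the Mohr–Coulomb strength on the joint:
N' = W cosα − U = 1039·cos23.8° − 66 = 884.6 kN/m
Driving force T = W sinα = 1039·sin23.8° = 419.3 kN/m
Resisting force R = c·L + N'·tanφ_j = 17·19.1 + 884.6·tan16.1° = 324.7 + 255.3 = 580.0 kN/m
FS = R / T = 580.0 / 419.3 = 1.383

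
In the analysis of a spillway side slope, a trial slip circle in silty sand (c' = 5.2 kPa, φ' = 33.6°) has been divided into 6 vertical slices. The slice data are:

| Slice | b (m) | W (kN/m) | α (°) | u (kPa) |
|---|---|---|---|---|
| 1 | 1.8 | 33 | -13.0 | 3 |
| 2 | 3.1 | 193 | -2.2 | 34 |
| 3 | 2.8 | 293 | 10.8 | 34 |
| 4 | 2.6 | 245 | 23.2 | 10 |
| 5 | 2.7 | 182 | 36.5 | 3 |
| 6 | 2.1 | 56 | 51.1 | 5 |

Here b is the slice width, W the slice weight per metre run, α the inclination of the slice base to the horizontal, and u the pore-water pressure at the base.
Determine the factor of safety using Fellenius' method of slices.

Ordinary method of slices: FS = Σ[c'·Δl_i + (W_i cosα_i − u_i·Δl_i)·tanφ'] / Σ W_i sinα_i, with Δl_i = b_i / cosα_i.
Slice 1: Δl = 1.8/cos(-13.0°) = 1.847 m; N'_1 = 33·cos(-13.0°) − 3·1.847 = 26.6; c'Δl = 9.61; W sinα = -7.4
Slice 2: Δl = 3.1/cos(-2.2°) = 3.102 m; N'_2 = 193·cos(-2.2°) − 34·3.102 = 87.4; c'Δl = 16.13; W sinα = -7.4
Slice 3: Δl = 2.8/cos10.8° = 2.850 m; N'_3 = 293·cos10.8° − 34·2.850 = 190.9; c'Δl = 14.82; W sinα = 54.9
Slice 4: Δl = 2.6/cos23.2° = 2.829 m; N'_4 = 245·cos23.2° − 10·2.829 = 196.9; c'Δl = 14.71; W sinα = 96.5
Slice 5: Δl = 2.7/cos36.5° = 3.359 m; N'_5 = 182·cos36.5° − 3·3.359 = 136.2; c'Δl = 17.47; W sinα = 108.3
Slice 6: Δl = 2.1/cos51.1° = 3.344 m; N'_6 = 56·cos51.1° − 5·3.344 = 18.4; c'Δl = 17.39; W sinα = 43.6
Σc'Δl = 90.1 kN/m; ΣN' = 656.5 kN/m; ΣW sinα = 288.4 kN/m
Resisting = 90.1 + 656.5·tan33.6° = 90.1 + 436.1 = 526.3 kN/m
FS = 526.3 / 288.4 = 1.825

FS = 1.82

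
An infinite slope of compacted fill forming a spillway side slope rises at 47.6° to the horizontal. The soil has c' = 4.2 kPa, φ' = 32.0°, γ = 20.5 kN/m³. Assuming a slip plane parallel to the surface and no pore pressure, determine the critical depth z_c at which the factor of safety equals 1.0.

z_c = 0.96 m

Setting FS = 1.00 in FS = [c' + γz cos²β tanφ'] / [γz sinβ cosβ] and solving for z:
z = c' / [γ cosβ (FS·sinβ − cosβ·tanφ')]
  = 4.2 / [20.5·cos47.6°·(1.00·sin47.6° − cos47.6°·tan32.0°)]
  = 4.2 / [20.5·0.6743·(1.00·0.7385 − 0.6743·0.6249)]
  = 4.2 / 4.3834 = 0.958 m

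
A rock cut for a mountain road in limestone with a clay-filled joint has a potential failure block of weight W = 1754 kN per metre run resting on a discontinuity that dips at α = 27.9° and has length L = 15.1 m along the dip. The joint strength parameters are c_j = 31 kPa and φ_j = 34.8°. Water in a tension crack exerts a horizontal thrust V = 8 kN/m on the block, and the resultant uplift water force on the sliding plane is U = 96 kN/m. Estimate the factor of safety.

FS = 1.78

Resolving the block weight along and normal to the plane and applying the Mohr–Coulomb strength on the joint:
N' = W cosα − U − V sinα = 1754·cos27.9° − 96 − 8·sin27.9° = 1450.4 kN/m
Driving force T = W sinα + V cosα = 1754·sin27.9° + 8·cos27.9° = 827.8 kN/m
Resisting force R = c_j·L + N'·tanφ_j = 31·15.1 + 1450.4·tan34.8° = 468.1 + 1008.0 = 1476.1 kN/m
FS = R / T = 1476.1 / 827.8 = 1.783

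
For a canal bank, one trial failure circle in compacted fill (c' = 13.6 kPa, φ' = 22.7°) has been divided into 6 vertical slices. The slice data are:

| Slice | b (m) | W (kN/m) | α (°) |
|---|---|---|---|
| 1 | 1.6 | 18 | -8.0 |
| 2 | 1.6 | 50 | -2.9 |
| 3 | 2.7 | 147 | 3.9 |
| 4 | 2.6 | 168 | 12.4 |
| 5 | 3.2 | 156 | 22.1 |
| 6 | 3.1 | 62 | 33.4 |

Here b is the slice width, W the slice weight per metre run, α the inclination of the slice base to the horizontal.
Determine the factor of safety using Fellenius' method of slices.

Ordinary method of slices: FS = Σ[c'·Δl_i + (W_i cosα_i)·tanφ'] / Σ W_i sinα_i, with Δl_i = b_i / cosα_i.
Slice 1: Δl = 1.6/cos(-8.0°) = 1.616 m; N'_1 = 18·cos(-8.0°) = 17.8; c'Δl = 21.97; W sinα = -2.5
Slice 2: Δl = 1.6/cos(-2.9°) = 1.602 m; N'_2 = 50·cos(-2.9°) = 49.9; c'Δl = 21.79; W sinα = -2.5
Slice 3: Δl = 2.7/cos3.9° = 2.706 m; N'_3 = 147·cos3.9° = 146.7; c'Δl = 36.81; W sinα = 10.0
Slice 4: Δl = 2.6/cos12.4° = 2.662 m; N'_4 = 168·cos12.4° = 164.1; c'Δl = 36.20; W sinα = 36.1
Slice 5: Δl = 3.2/cos22.1° = 3.454 m; N'_5 = 156·cos22.1° = 144.5; c'Δl = 46.97; W sinα = 58.7
Slice 6: Δl = 3.1/cos33.4° = 3.713 m; N'_6 = 62·cos33.4° = 51.8; c'Δl = 50.50; W sinα = 34.1
Σc'Δl = 214.2 kN/m; ΣN' = 574.8 kN/m; ΣW sinα = 133.9 kN/m
Resisting = 214.2 + 574.8·tan22.7° = 214.2 + 240.4 = 454.7 kN/m
FS = 454.7 / 133.9 = 3.397

FS = 3.40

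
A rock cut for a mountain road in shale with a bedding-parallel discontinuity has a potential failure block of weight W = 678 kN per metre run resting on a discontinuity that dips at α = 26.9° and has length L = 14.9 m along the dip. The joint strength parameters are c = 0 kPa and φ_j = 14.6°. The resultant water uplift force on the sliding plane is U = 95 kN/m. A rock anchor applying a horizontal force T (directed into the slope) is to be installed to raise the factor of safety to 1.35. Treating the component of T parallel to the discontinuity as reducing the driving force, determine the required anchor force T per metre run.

T = 213 kN/m

Resolving forces along and normal to the sliding plane, with the horizontal anchor force T adding T·sinα to the effective normal force and T·cosα acting up the plane against the driving force:
FS = [cL + (W cosα − U + T sinα) tanφ_j] / [W sinα − T cosα]
Without the anchor: N' = 509.6 kN/m, driving T_d = 306.8 kN/m, resisting R = 0·14.9 + 509.6·tan14.6° = 132.8 kN/m, FS = 0.43.
Setting FS = 1.35 and solving for T:
1.35·(306.8 − T cos26.9°) = 132.8 + T sin26.9°·tan14.6°
T·(sin26.9°·tan14.6° + 1.35·cos26.9°) = 1.35·306.8 − 132.8
T·(0.4524·0.2605 + 1.35·0.8918) = 414.1 − 132.8 = 281.4
T·1.3218 = 281.4
T = 212.9 kN/m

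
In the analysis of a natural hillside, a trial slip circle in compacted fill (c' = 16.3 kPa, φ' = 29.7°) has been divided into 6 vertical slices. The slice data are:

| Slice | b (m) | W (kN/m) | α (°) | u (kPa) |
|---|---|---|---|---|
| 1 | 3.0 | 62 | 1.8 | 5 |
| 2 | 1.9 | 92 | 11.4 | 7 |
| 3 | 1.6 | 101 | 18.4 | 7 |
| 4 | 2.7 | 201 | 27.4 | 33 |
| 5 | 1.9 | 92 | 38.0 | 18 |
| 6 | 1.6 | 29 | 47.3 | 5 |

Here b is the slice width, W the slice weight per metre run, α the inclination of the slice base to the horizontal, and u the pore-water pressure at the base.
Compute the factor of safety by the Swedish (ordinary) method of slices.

Ordinary method of slices: FS = Σ[c'·Δl_i + (W_i cosα_i − u_i·Δl_i)·tanφ'] / Σ W_i sinα_i, with Δl_i = b_i / cosα_i.
Slice 1: Δl = 3.0/cos1.8° = 3.001 m; N'_1 = 62·cos1.8° − 5·3.001 = 47.0; c'Δl = 48.92; W sinα = 1.9
Slice 2: Δl = 1.9/cos11.4° = 1.938 m; N'_2 = 92·cos11.4° − 7·1.938 = 76.6; c'Δl = 31.59; W sinα = 18.2
Slice 3: Δl = 1.6/cos18.4° = 1.686 m; N'_3 = 101·cos18.4° − 7·1.686 = 84.0; c'Δl = 27.49; W sinα = 31.9
Slice 4: Δl = 2.7/cos27.4° = 3.041 m; N'_4 = 201·cos27.4° − 33·3.041 = 78.1; c'Δl = 49.57; W sinα = 92.5
Slice 5: Δl = 1.9/cos38.0° = 2.411 m; N'_5 = 92·cos38.0° − 18·2.411 = 29.1; c'Δl = 39.30; W sinα = 56.6
Slice 6: Δl = 1.6/cos47.3° = 2.359 m; N'_6 = 29·cos47.3° − 5·2.359 = 7.9; c'Δl = 38.46; W sinα = 21.3
Σc'Δl = 235.3 kN/m; ΣN' = 322.7 kN/m; ΣW sinα = 222.5 kN/m
Resisting = 235.3 + 322.7·tan29.7° = 235.3 + 184.0 = 419.4 kN/m
FS = 419.4 / 222.5 = 1.885

FS = 1.89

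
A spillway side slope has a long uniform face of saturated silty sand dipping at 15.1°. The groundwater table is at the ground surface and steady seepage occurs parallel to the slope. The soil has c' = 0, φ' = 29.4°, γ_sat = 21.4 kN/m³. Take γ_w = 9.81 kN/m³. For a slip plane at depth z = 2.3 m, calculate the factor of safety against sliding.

FS = 1.13

With seepage parallel to the slope and the water table at the surface, the effective normal stress on the slip plane uses the buoyant unit weight γ' = γ_sat − γ_w while the driving shear stress uses γ_sat:
FS = [c' + γ' z cos²β tanφ'] / [γ_sat z sinβ cosβ]
(For c' = 0 this reduces to FS = (γ'/γ_sat)·tanφ'/tanβ.)
γ' = 21.4 − 9.81 = 11.59 kN/m³
Numerator = 0.0 + 11.59·2.3·cos²15.1°·tan29.4° = 0.0 + 11.59·2.3·0.9321·0.5635 = 14.001 kPa
Denominator = 21.4·2.3·sin15.1°·cos15.1° = 21.4·2.3·0.2605·0.9655 = 12.379 kPa
FS = 14.001 / 12.379 = 1.131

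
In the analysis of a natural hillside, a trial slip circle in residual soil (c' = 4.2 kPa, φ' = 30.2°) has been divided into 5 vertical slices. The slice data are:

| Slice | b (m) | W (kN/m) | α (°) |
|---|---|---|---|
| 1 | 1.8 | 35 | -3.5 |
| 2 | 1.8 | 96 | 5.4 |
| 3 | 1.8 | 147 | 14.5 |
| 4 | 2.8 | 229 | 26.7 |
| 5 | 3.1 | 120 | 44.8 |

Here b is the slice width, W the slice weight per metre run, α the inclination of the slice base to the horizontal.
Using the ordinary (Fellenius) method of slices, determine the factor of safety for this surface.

FS = 1.65

Ordinary method of slices: FS = Σ[c'·Δl_i + (W_i cosα_i)·tanφ'] / Σ W_i sinα_i, with Δl_i = b_i / cosα_i.
Slice 1: Δl = 1.8/cos(-3.5°) = 1.803 m; N'_1 = 35·cos(-3.5°) = 34.9; c'Δl = 7.57; W sinα = -2.1
Slice 2: Δl = 1.8/cos5.4° = 1.808 m; N'_2 = 96·cos5.4° = 95.6; c'Δl = 7.59; W sinα = 9.0
Slice 3: Δl = 1.8/cos14.5° = 1.859 m; N'_3 = 147·cos14.5° = 142.3; c'Δl = 7.81; W sinα = 36.8
Slice 4: Δl = 2.8/cos26.7° = 3.134 m; N'_4 = 229·cos26.7° = 204.6; c'Δl = 13.16; W sinα = 102.9
Slice 5: Δl = 3.1/cos44.8° = 4.369 m; N'_5 = 120·cos44.8° = 85.1; c'Δl = 18.35; W sinα = 84.6
Σc'Δl = 54.5 kN/m; ΣN' = 562.6 kN/m; ΣW sinα = 231.2 kN/m
Resisting = 54.5 + 562.6·tan30.2° = 54.5 + 327.4 = 381.9 kN/m
FS = 381.9 / 231.2 = 1.652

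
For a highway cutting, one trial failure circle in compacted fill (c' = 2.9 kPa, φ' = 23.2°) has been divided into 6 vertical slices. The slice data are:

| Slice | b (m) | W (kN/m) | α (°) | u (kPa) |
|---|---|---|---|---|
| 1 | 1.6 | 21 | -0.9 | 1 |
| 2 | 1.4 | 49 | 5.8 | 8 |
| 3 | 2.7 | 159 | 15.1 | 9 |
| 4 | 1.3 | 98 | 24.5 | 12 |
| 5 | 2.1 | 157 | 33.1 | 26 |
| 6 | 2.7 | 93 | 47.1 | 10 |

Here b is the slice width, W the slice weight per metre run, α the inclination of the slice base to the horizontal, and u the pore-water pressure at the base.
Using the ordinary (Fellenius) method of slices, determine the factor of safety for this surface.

Ordinary method of slices: FS = Σ[c'·Δl_i + (W_i cosα_i − u_i·Δl_i)·tanφ'] / Σ W_i sinα_i, with Δl_i = b_i / cosα_i.
Slice 1: Δl = 1.6/cos(-0.9°) = 1.600 m; N'_1 = 21·cos(-0.9°) − 1·1.600 = 19.4; c'Δl = 4.64; W sinα = -0.3
Slice 2: Δl = 1.4/cos5.8° = 1.407 m; N'_2 = 49·cos5.8° − 8·1.407 = 37.5; c'Δl = 4.08; W sinα = 5.0
Slice 3: Δl = 2.7/cos15.1° = 2.797 m; N'_3 = 159·cos15.1° − 9·2.797 = 128.3; c'Δl = 8.11; W sinα = 41.4
Slice 4: Δl = 1.3/cos24.5° = 1.429 m; N'_4 = 98·cos24.5° − 12·1.429 = 72.0; c'Δl = 4.14; W sinα = 40.6
Slice 5: Δl = 2.1/cos33.1° = 2.507 m; N'_5 = 157·cos33.1° − 26·2.507 = 66.3; c'Δl = 7.27; W sinα = 85.7
Slice 6: Δl = 2.7/cos47.1° = 3.966 m; N'_6 = 93·cos47.1° − 10·3.966 = 23.6; c'Δl = 11.50; W sinα = 68.1
Σc'Δl = 39.7 kN/m; ΣN' = 347.3 kN/m; ΣW sinα = 240.5 kN/m
Resisting = 39.7 + 347.3·tan23.2° = 39.7 + 148.8 = 188.6 kN/m
FS = 188.6 / 240.5 = 0.784

FS = 0.78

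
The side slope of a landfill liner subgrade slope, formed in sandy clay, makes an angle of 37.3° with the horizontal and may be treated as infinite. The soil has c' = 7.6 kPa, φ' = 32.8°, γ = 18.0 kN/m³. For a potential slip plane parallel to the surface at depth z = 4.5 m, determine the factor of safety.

FS = 1.04

For an infinite slope with a slip plane parallel to the surface (no pore pressure): FS = [c' + γz cos²β tanφ'] / [γz sinβ cosβ].
γz = 18.0·4.5 = 81.00 kN/m²
Numerator = 7.6 + 81.00·cos²37.3°·tan32.8° = 7.6 + 81.00·0.6328·0.6445 = 40.632 kPa
Denominator = 81.00·sin37.3°·cos37.3° = 81.00·0.6060·0.7955 = 39.046 kPa
FS = 40.632 / 39.046 = 1.041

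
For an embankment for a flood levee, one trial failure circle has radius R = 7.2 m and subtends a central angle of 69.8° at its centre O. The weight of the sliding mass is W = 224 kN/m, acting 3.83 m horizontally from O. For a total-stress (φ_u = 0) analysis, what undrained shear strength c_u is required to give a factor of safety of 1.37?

c_u = 18.6 kPa

FS = c_u·L_a·R / (W·d), so c_u = FS·W·d / (L_a·R).
Arc length L_a = R·θ = 7.2·(69.8°·π/180) = 7.2·1.2182 = 8.77 m
c_u = 1.37·224·3.83 / (8.77·7.2) = 1175.4 / 63.15 = 18.61 kPa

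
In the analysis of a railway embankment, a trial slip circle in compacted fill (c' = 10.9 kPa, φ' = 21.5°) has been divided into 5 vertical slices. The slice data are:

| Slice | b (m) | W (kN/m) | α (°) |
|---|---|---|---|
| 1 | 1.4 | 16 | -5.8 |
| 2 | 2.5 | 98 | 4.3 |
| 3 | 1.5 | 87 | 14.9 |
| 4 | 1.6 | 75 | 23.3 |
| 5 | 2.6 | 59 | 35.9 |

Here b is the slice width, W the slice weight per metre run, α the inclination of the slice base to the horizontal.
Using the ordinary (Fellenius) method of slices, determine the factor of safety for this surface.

FS = 2.57

Ordinary method of slices: FS = Σ[c'·Δl_i + (W_i cosα_i)·tanφ'] / Σ W_i sinα_i, with Δl_i = b_i / cosα_i.
Slice 1: Δl = 1.4/cos(-5.8°) = 1.407 m; N'_1 = 16·cos(-5.8°) = 15.9; c'Δl = 15.34; W sinα = -1.6
Slice 2: Δl = 2.5/cos4.3° = 2.507 m; N'_2 = 98·cos4.3° = 97.7; c'Δl = 27.33; W sinα = 7.3
Slice 3: Δl = 1.5/cos14.9° = 1.552 m; N'_3 = 87·cos14.9° = 84.1; c'Δl = 16.92; W sinα = 22.4
Slice 4: Δl = 1.6/cos23.3° = 1.742 m; N'_4 = 75·cos23.3° = 68.9; c'Δl = 18.99; W sinα = 29.7
Slice 5: Δl = 2.6/cos35.9° = 3.210 m; N'_5 = 59·cos35.9° = 47.8; c'Δl = 34.99; W sinα = 34.6
Σc'Δl = 113.6 kN/m; ΣN' = 314.4 kN/m; ΣW sinα = 92.4 kN/m
Resisting = 113.6 + 314.4·tan21.5° = 113.6 + 123.8 = 237.4 kN/m
FS = 237.4 / 92.4 = 2.570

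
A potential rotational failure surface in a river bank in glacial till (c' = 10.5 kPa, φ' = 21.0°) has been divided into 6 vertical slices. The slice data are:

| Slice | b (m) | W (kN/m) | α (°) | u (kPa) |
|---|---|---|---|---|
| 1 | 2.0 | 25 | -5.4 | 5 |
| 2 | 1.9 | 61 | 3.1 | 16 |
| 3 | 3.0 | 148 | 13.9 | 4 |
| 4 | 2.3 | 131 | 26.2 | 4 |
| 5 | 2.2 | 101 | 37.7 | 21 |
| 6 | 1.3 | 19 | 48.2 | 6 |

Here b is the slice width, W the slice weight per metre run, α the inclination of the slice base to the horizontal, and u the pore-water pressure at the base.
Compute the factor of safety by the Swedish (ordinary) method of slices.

FS = 1.57

Ordinary method of slices: FS = Σ[c'·Δl_i + (W_i cosα_i − u_i·Δl_i)·tanφ'] / Σ W_i sinα_i, with Δl_i = b_i / cosα_i.
Slice 1: Δl = 2.0/cos(-5.4°) = 2.009 m; N'_1 = 25·cos(-5.4°) − 5·2.009 = 14.8; c'Δl = 21.09; W sinα = -2.4
Slice 2: Δl = 1.9/cos3.1° = 1.903 m; N'_2 = 61·cos3.1° − 16·1.903 = 30.5; c'Δl = 19.98; W sinα = 3.3
Slice 3: Δl = 3.0/cos13.9° = 3.091 m; N'_3 = 148·cos13.9° − 4·3.091 = 131.3; c'Δl = 32.45; W sinα = 35.6
Slice 4: Δl = 2.3/cos26.2° = 2.563 m; N'_4 = 131·cos26.2° − 4·2.563 = 107.3; c'Δl = 26.92; W sinα = 57.8
Slice 5: Δl = 2.2/cos37.7° = 2.781 m; N'_5 = 101·cos37.7° − 21·2.781 = 21.5; c'Δl = 29.20; W sinα = 61.8
Slice 6: Δl = 1.3/cos48.2° = 1.950 m; N'_6 = 19·cos48.2° − 6·1.950 = 1.0; c'Δl = 20.48; W sinα = 14.2
Σc'Δl = 150.1 kN/m; ΣN' = 306.4 kN/m; ΣW sinα = 170.3 kN/m
Resisting = 150.1 + 306.4·tan21.0° = 150.1 + 117.6 = 267.7 kN/m
FS = 267.7 / 170.3 = 1.572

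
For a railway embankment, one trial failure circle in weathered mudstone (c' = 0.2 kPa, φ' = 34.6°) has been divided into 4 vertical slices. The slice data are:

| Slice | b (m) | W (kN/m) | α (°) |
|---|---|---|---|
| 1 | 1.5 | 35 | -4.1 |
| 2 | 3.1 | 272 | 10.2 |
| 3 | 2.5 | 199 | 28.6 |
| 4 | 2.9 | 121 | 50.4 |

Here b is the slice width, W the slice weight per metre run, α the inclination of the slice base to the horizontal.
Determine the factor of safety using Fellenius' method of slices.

FS = 1.64

Ordinary method of slices: FS = Σ[c'·Δl_i + (W_i cosα_i)·tanφ'] / Σ W_i sinα_i, with Δl_i = b_i / cosα_i.
Slice 1: Δl = 1.5/cos(-4.1°) = 1.504 m; N'_1 = 35·cos(-4.1°) = 34.9; c'Δl = 0.30; W sinα = -2.5
Slice 2: Δl = 3.1/cos10.2° = 3.150 m; N'_2 = 272·cos10.2° = 267.7; c'Δl = 0.63; W sinα = 48.2
Slice 3: Δl = 2.5/cos28.6° = 2.847 m; N'_3 = 199·cos28.6° = 174.7; c'Δl = 0.57; W sinα = 95.3
Slice 4: Δl = 2.9/cos50.4° = 4.550 m; N'_4 = 121·cos50.4° = 77.1; c'Δl = 0.91; W sinα = 93.2
Σc'Δl = 2.4 kN/m; ΣN' = 554.5 kN/m; ΣW sinα = 234.2 kN/m
Resisting = 2.4 + 554.5·tan34.6° = 2.4 + 382.5 = 384.9 kN/m
FS = 384.9 / 234.2 = 1.644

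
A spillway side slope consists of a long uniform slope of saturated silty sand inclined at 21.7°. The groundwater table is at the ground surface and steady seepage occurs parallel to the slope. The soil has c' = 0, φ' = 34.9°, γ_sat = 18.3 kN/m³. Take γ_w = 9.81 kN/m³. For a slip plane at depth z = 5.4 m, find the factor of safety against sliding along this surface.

FS = 0.81

With seepage parallel to the slope and the water table at the surface, the effective normal stress on the slip plane uses the buoyant unit weight γ' = γ_sat − γ_w while the driving shear stress uses γ_sat:
FS = [c' + γ' z cos²β tanφ'] / [γ_sat z sinβ cosβ]
(For c' = 0 this reduces to FS = (γ'/γ_sat)·tanφ'/tanβ.)
γ' = 18.3 − 9.81 = 8.49 kN/m³
Numerator = 0.0 + 8.49·5.4·cos²21.7°·tan34.9° = 0.0 + 8.49·5.4·0.8633·0.6976 = 27.610 kPa
Denominator = 18.3·5.4·sin21.7°·cos21.7° = 18.3·5.4·0.3697·0.9291 = 33.949 kPa
FS = 27.610 / 33.949 = 0.813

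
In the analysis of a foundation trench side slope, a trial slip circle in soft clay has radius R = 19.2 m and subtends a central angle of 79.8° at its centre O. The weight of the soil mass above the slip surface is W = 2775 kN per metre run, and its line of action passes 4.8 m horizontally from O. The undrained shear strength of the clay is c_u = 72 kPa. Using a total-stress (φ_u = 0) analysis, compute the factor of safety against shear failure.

FS = 2.78

Taking moments about the centre O, the resisting moment is provided by the undrained shear strength acting along the arc:
Arc length L_a = R·θ = 19.2·(79.8°·π/180) = 19.2·1.3928 = 26.74 m
M_R = c_u·L_a·R = 72·26.74·19.2 = 36967.1 kN·m/m
M_D = W·d = 2775·4.8 = 13320.0 kN·m/m
FS = M_R / M_D = 36967.1 / 13320.0 = 2.775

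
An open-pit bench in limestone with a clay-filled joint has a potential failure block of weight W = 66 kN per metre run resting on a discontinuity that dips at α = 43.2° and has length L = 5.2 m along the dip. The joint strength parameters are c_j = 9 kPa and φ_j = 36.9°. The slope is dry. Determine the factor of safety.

Resolving the block weight along and normal to the plane and applying the Mohr–Coulomb strength on the joint:
N' = W cosα = 66·cos43.2° = 48.1 kN/m
Driving force T = W sinα = 66·sin43.2° = 45.2 kN/m
Resisting force R = c_j·L + N'·tanφ_j = 9·5.2 + 48.1·tan36.9° = 46.8 + 36.1 = 82.9 kN/m
FS = R / T = 82.9 / 45.2 = 1.835

FS = 1.84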